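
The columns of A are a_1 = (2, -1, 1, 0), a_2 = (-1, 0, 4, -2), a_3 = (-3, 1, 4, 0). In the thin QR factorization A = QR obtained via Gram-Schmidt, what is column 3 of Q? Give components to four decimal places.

e_3 = (-0.1641, 0.0783, 0.4066, 0.8953)

e_1 = a_1/‖a_1‖ = (2, -1, 1, 0)/2.4495 = (0.8165, -0.4082, 0.4082, 0.0000).
r_{12} = e_1·a_2 = 0.8165.
u_2 = a_2 − 0.8165·e_1 = (-1.6667, 0.3333, 3.6667, -2.0000).
‖u_2‖ = 4.5092, so e_2 = (-0.3696, 0.0739, 0.8131, -0.4435).
r_{13} = e_1·a_3 = -1.2247; r_{23} = e_2·a_3 = 4.4353.
u_3 = a_3 + 1.2247·e_1 − 4.4353·e_2 = (-0.3607, 0.1721, 0.8934, 1.9672).
‖u_3‖ = 2.1972, so e_3 = (-0.1641, 0.0783, 0.4066, 0.8953).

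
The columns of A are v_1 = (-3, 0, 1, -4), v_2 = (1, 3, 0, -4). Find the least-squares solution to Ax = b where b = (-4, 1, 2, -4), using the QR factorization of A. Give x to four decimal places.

e_1 = v_1/‖v_1‖ = (-3, 0, 1, -4)/5.0990 = (-0.5883, 0.0000, 0.1961, -0.7845).
r_{12} = e_1·v_2 = 2.5495.
u_2 = v_2 − 2.5495·e_1 = (2.5000, 3.0000, -0.5000, -2.0000).
‖u_2‖ = 4.4159, so e_2 = (0.5661, 0.6794, -0.1132, -0.4529).
Qᵀb = (5.8835, 0.0000).
Back-substitute: x_2 = 0.0000/4.4159 = 0.0000.
x_1 = (5.8835 − 2.5495·0.0000)/5.0990 = 1.1538.

x = (1.1538, 0.0000)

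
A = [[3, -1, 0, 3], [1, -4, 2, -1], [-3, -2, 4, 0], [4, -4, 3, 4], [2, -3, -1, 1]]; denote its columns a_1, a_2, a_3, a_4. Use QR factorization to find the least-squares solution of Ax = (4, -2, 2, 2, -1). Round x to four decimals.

a_1 = (3, 1, -3, 4, 2); ‖a_1‖ = 6.2450, so e_1 = (0.4804, 0.1601, -0.4804, 0.6405, 0.3203).
e_1·a_2 = 0.4804·(-1) + 0.1601·(-4) + (-0.4804)·(-2) + 0.6405·(-4) + 0.3203·(-3) = -3.6829.
u_2 = a_2 + 3.6829·e_1 = (0.7692, -3.4103, -3.7692, -1.6410, -1.8205).
‖u_2‖ = 5.6953, so e_2 = (0.1351, -0.5988, -0.6618, -0.2881, -0.3197).
e_1·a_3 = 0.4804·0 + 0.1601·2 + (-0.4804)·4 + 0.6405·3 + 0.3203·(-1) = 0.0000; e_2·a_3 = 0.1351·0 + (-0.5988)·2 + (-0.6618)·4 + (-0.2881)·3 + (-0.3197)·(-1) = -4.3896.
u_3 = a_3 − 0.0000·e_1 + 4.3896·e_2 = (0.5929, -0.6285, 1.0949, 1.7352, -2.4032).
‖u_3‖ = 3.2759, so e_3 = (0.1810, -0.1918, 0.3342, 0.5297, -0.7336).
e_1·a_4 = 0.4804·3 + 0.1601·(-1) + (-0.4804)·0 + 0.6405·4 + 0.3203·1 = 4.1633; e_2·a_4 = 0.1351·3 + (-0.5988)·(-1) + (-0.6618)·0 + (-0.2881)·4 + (-0.3197)·1 = -0.4682; e_3·a_4 = 0.1810·3 + (-0.1918)·(-1) + 0.3342·0 + 0.5297·4 + (-0.7336)·1 = 2.1200.
u_4 = a_4 − 4.1633·e_1 + 0.4682·e_2 − 2.1200·e_3 = (0.6796, -1.5403, 0.9816, 0.0755, 1.0722).
‖u_4‖ = 2.2256, so e_4 = (0.3053, -0.6921, 0.4410, 0.0339, 0.4818).
Qᵀb = (1.6013, 0.1576, 3.5691, 3.0737).
Back-substitute: x_4 = 3.0737/2.2256 = 1.3811.
x_3 = (3.5691 − 2.1200·1.3811)/3.2759 = 0.1957.
x_2 = (0.1576 + 4.3896·0.1957 + 0.4682·1.3811)/5.6953 = 0.2921.
x_1 = (1.6013 + 3.6829·0.2921 − 0.0000·0.1957 − 4.1633·1.3811)/6.2450 = -0.4921.

x = (-0.4921, 0.2921, 0.1957, 1.3811)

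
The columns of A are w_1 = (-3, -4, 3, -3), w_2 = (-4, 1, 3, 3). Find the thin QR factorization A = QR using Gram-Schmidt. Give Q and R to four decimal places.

w_1 = (-3, -4, 3, -3); ‖w_1‖ = 6.5574, so q_1 = (-0.4575, -0.6100, 0.4575, -0.4575).
q_1·w_2 = (-0.4575)·(-4) + (-0.6100)·1 + 0.4575·3 + (-0.4575)·3 = 1.2200.
u_2 = w_2 − 1.2200·q_1 = (-3.4419, 1.7442, 2.4419, 3.5581).
‖u_2‖ = 5.7889, so q_2 = (-0.5946, 0.3013, 0.4218, 0.6146).

Q = [[-0.4575, -0.5946], [-0.6100, 0.3013], [0.4575, 0.4218], [-0.4575, 0.6146]], R = [[6.5574, 1.2200], [0.0000, 5.7889]]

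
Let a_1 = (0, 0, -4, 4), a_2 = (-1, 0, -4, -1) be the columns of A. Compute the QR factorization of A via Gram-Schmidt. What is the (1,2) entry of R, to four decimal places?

q_1 = a_1/‖a_1‖ = (0, 0, -4, 4)/5.6569 = (0.0000, 0.0000, -0.7071, 0.7071).
r_{12} = q_1·a_2 = 2.1213.

r_{12} = 2.1213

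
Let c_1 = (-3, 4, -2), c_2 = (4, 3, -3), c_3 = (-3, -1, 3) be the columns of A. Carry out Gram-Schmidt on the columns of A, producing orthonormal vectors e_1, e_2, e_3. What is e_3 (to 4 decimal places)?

e_3 = (0.1947, 0.5516, 0.8111)

e_1 = c_1/‖c_1‖ = (-3, 4, -2)/5.3852 = (-0.5571, 0.7428, -0.3714).
r_{12} = e_1·c_2 = 1.1142.
u_2 = c_2 − 1.1142·e_1 = (4.6207, 2.1724, -2.5862).
‖u_2‖ = 5.7235, so e_2 = (0.8073, 0.3796, -0.4519).
r_{13} = e_1·c_3 = -0.1857; r_{23} = e_2·c_3 = -4.1571.
u_3 = c_3 + 0.1857·e_1 + 4.1571·e_2 = (0.2526, 0.7158, 1.0526).
‖u_3‖ = 1.2978, so e_3 = (0.1947, 0.5516, 0.8111).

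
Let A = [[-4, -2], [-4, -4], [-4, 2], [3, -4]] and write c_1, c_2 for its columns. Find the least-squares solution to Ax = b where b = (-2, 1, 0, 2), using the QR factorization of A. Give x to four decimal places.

x = (0.1908, -0.2191)

c_1 = (-4, -4, -4, 3); ‖c_1‖ = 7.5498, so e_1 = (-0.5298, -0.5298, -0.5298, 0.3974).
e_1·c_2 = (-0.5298)·(-2) + (-0.5298)·(-4) + (-0.5298)·2 + 0.3974·(-4) = 0.5298.
u_2 = c_2 − 0.5298·e_1 = (-1.7193, -3.7193, 2.2807, -4.2105).
‖u_2‖ = 6.3023, so e_2 = (-0.2728, -0.5901, 0.3619, -0.6681).
Qᵀb = (1.3245, -1.3807).
Back-substitute: x_2 = -1.3807/6.3023 = -0.2191.
x_1 = (1.3245 − 0.5298·(-0.2191))/7.5498 = 0.1908.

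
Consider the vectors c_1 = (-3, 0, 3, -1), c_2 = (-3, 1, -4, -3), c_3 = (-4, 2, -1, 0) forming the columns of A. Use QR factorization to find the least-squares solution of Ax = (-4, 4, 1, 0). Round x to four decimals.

x = (0.1737, -0.3257, 1.3000)

c_1 = (-3, 0, 3, -1); ‖c_1‖ = 4.3589, so q_1 = (-0.6882, 0.0000, 0.6882, -0.2294).
q_1·c_2 = (-0.6882)·(-3) + 0.0000·1 + 0.6882·(-4) + (-0.2294)·(-3) = 0.0000.
u_2 = c_2 − 0.0000·q_1 = (-3.0000, 1.0000, -4.0000, -3.0000).
‖u_2‖ = 5.9161, so q_2 = (-0.5071, 0.1690, -0.6761, -0.5071).
q_1·c_3 = (-0.6882)·(-4) + 0.0000·2 + 0.6882·(-1) + (-0.2294)·0 = 2.0647; q_2·c_3 = (-0.5071)·(-4) + 0.1690·2 + (-0.6761)·(-1) + (-0.5071)·0 = 3.0426.
u_3 = c_3 − 2.0647·q_1 − 3.0426·q_2 = (-1.0361, 1.4857, -0.3639, 2.0165).
‖u_3‖ = 2.7349, so q_3 = (-0.3788, 0.5432, -0.1331, 0.7373).
Qᵀb = (3.4412, 2.0284, 3.5553).
Back-substitute: x_3 = 3.5553/2.7349 = 1.3000.
x_2 = (2.0284 − 3.0426·1.3000)/5.9161 = -0.3257.
x_1 = (3.4412 − 0.0000·(-0.3257) − 2.0647·1.3000)/4.3589 = 0.1737.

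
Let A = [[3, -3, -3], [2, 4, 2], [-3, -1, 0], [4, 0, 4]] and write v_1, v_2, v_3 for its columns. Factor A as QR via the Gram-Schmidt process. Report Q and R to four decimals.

q_1 = v_1/‖v_1‖ = (3, 2, -3, 4)/6.1644 = (0.4867, 0.3244, -0.4867, 0.6489).
r_{12} = q_1·v_2 = 0.3244.
u_2 = v_2 − 0.3244·q_1 = (-3.1579, 3.8947, -0.8421, -0.2105).
‖u_2‖ = 5.0887, so q_2 = (-0.6206, 0.7654, -0.1655, -0.0414).
r_{13} = q_1·v_3 = 1.7844; r_{23} = q_2·v_3 = 3.2270.
u_3 = v_3 − 1.7844·q_1 − 3.2270·q_2 = (-1.8659, -1.0488, 1.4024, 2.9756).
‖u_3‖ = 3.9246, so q_3 = (-0.4754, -0.2672, 0.3573, 0.7582).

Q = [[0.4867, -0.6206, -0.4754], [0.3244, 0.7654, -0.2672], [-0.4867, -0.1655, 0.3573], [0.6489, -0.0414, 0.7582]], R = [[6.1644, 0.3244, 1.7844], [0.0000, 5.0887, 3.2270], [0.0000, 0.0000, 3.9246]]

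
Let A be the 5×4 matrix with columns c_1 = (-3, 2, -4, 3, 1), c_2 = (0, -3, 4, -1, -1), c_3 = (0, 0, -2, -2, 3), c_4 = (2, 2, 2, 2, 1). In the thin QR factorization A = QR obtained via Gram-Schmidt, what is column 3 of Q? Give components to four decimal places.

e_3 = (-0.2182, -0.3416, -0.1954, -0.4981, 0.7412)

c_1 = (-3, 2, -4, 3, 1); ‖c_1‖ = 6.2450, so e_1 = (-0.4804, 0.3203, -0.6405, 0.4804, 0.1601).
e_1·c_2 = (-0.4804)·0 + 0.3203·(-3) + (-0.6405)·4 + 0.4804·(-1) + 0.1601·(-1) = -4.1633.
u_2 = c_2 + 4.1633·e_1 = (-2.0000, -1.6667, 1.3333, 1.0000, -0.3333).
‖u_2‖ = 3.1091, so e_2 = (-0.6433, -0.5361, 0.4288, 0.3216, -0.1072).
e_1·c_3 = (-0.4804)·0 + 0.3203·0 + (-0.6405)·(-2) + 0.4804·(-2) + 0.1601·3 = 0.8006; e_2·c_3 = (-0.6433)·0 + (-0.5361)·0 + 0.4288·(-2) + 0.3216·(-2) + (-0.1072)·3 = -1.8226.
u_3 = c_3 − 0.8006·e_1 + 1.8226·e_2 = (-0.7878, -1.2334, -0.7056, -1.7984, 2.6764).
‖u_3‖ = 3.6107, so e_3 = (-0.2182, -0.3416, -0.1954, -0.4981, 0.7412).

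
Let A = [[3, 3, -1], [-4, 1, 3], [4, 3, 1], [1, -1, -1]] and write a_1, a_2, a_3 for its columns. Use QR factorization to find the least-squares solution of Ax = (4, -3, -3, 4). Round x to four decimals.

x = (-0.8000, 1.0000, -2.8000)

a_1 = (3, -4, 4, 1); ‖a_1‖ = 6.4807, so e_1 = (0.4629, -0.6172, 0.6172, 0.1543).
e_1·a_2 = 0.4629·3 + (-0.6172)·1 + 0.6172·3 + 0.1543·(-1) = 2.4689.
u_2 = a_2 − 2.4689·e_1 = (1.8571, 2.5238, 1.4762, -1.3810).
‖u_2‖ = 3.7289, so e_2 = (0.4980, 0.6768, 0.3959, -0.3703).
e_1·a_3 = 0.4629·(-1) + (-0.6172)·3 + 0.6172·1 + 0.1543·(-1) = -1.8516; e_2·a_3 = 0.4980·(-1) + 0.6768·3 + 0.3959·1 + (-0.3703)·(-1) = 2.2986.
u_3 = a_3 + 1.8516·e_1 − 2.2986·e_2 = (-1.2877, 0.3014, 1.2329, 0.1370).
‖u_3‖ = 1.8132, so e_3 = (-0.7102, 0.1662, 0.6799, 0.0755).
Qᵀb = (2.4689, -2.7073, -5.0769).
Back-substitute: x_3 = -5.0769/1.8132 = -2.8000.
x_2 = (-2.7073 − 2.2986·(-2.8000))/3.7289 = 1.0000.
x_1 = (2.4689 − 2.4689·1.0000 + 1.8516·(-2.8000))/6.4807 = -0.8000.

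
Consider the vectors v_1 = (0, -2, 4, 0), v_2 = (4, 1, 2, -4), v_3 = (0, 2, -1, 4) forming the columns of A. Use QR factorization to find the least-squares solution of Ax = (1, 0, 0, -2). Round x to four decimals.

v_1 = (0, -2, 4, 0); ‖v_1‖ = 4.4721, so q_1 = (0.0000, -0.4472, 0.8944, 0.0000).
q_1·v_2 = 0.0000·4 + (-0.4472)·1 + 0.8944·2 + 0.0000·(-4) = 1.3416.
u_2 = v_2 − 1.3416·q_1 = (4.0000, 1.6000, 0.8000, -4.0000).
‖u_2‖ = 5.9330, so q_2 = (0.6742, 0.2697, 0.1348, -0.6742).
q_1·v_3 = 0.0000·0 + (-0.4472)·2 + 0.8944·(-1) + 0.0000·4 = -1.7889; q_2·v_3 = 0.6742·0 + 0.2697·2 + 0.1348·(-1) + (-0.6742)·4 = -2.2923.
u_3 = v_3 + 1.7889·q_1 + 2.2923·q_2 = (1.5455, 1.8182, 0.9091, 2.4545).
‖u_3‖ = 3.5420, so q_3 = (0.4363, 0.5133, 0.2567, 0.6930).
Qᵀb = (0.0000, 2.0226, -0.9497).
Back-substitute: x_3 = -0.9497/3.5420 = -0.2681.
x_2 = (2.0226 + 2.2923·(-0.2681))/5.9330 = 0.2373.
x_1 = (0.0000 − 1.3416·0.2373 + 1.7889·(-0.2681))/4.4721 = -0.1784.

x = (-0.1784, 0.2373, -0.2681)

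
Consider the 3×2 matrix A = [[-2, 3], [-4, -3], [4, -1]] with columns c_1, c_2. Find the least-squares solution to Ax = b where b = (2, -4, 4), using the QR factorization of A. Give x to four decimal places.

e_1 = c_1/‖c_1‖ = (-2, -4, 4)/6.0000 = (-0.3333, -0.6667, 0.6667).
r_{12} = e_1·c_2 = 0.3333.
u_2 = c_2 − 0.3333·e_1 = (3.1111, -2.7778, -1.2222).
‖u_2‖ = 4.3461, so e_2 = (0.7158, -0.6391, -0.2812).
Qᵀb = (4.6667, 2.8633).
Back-substitute: x_2 = 2.8633/4.3461 = 0.6588.
x_1 = (4.6667 − 0.3333·0.6588)/6.0000 = 0.7412.

x = (0.7412, 0.6588)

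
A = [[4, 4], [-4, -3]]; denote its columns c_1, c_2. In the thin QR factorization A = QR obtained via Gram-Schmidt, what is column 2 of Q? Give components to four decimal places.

c_1 = (4, -4); ‖c_1‖ = 5.6569, so q_1 = (0.7071, -0.7071).
q_1·c_2 = 0.7071·4 + (-0.7071)·(-3) = 4.9497.
u_2 = c_2 − 4.9497·q_1 = (0.5000, 0.5000).
‖u_2‖ = 0.7071, so q_2 = (0.7071, 0.7071).

q_2 = (0.7071, 0.7071)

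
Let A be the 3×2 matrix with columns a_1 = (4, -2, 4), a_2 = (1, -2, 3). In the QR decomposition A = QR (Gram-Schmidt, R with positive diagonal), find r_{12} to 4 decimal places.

a_1 = (4, -2, 4); ‖a_1‖ = 6.0000, so e_1 = (0.6667, -0.3333, 0.6667).
r_{12} = e_1·a_2 = 3.3333.

r_{12} = 3.3333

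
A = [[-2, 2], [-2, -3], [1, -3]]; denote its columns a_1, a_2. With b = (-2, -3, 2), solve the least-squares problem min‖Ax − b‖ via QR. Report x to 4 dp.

x = (1.3350, 0.0152)

q_1 = a_1/‖a_1‖ = (-2, -2, 1)/3.0000 = (-0.6667, -0.6667, 0.3333).
r_{12} = q_1·a_2 = -0.3333.
u_2 = a_2 + 0.3333·q_1 = (1.7778, -3.2222, -2.8889).
‖u_2‖ = 4.6786, so q_2 = (0.3800, -0.6887, -0.6175).
Qᵀb = (4.0000, 0.0712).
Back-substitute: x_2 = 0.0712/4.6786 = 0.0152.
x_1 = (4.0000 + 0.3333·0.0152)/3.0000 = 1.3350.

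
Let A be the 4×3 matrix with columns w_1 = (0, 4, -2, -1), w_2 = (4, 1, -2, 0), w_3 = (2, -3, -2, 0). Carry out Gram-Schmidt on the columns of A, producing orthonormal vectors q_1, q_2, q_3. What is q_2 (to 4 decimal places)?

q_1 = w_1/‖w_1‖ = (0, 4, -2, -1)/4.5826 = (0.0000, 0.8729, -0.4364, -0.2182).
r_{12} = q_1·w_2 = 1.7457.
u_2 = w_2 − 1.7457·q_1 = (4.0000, -0.5238, -1.2381, 0.3810).
‖u_2‖ = 4.2370, so q_2 = (0.9441, -0.1236, -0.2922, 0.0899).

q_2 = (0.9441, -0.1236, -0.2922, 0.0899)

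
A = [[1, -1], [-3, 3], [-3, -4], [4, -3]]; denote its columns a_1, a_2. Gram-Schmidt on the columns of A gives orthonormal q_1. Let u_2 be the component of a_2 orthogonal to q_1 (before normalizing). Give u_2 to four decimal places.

q_1 = a_1/‖a_1‖ = (1, -3, -3, 4)/5.9161 = (0.1690, -0.5071, -0.5071, 0.6761).
r_{12} = q_1·a_2 = -1.6903.
u_2 = a_2 + 1.6903·q_1 = (-0.7143, 2.1429, -4.8571, -1.8571).

u_2 = (-0.7143, 2.1429, -4.8571, -1.8571)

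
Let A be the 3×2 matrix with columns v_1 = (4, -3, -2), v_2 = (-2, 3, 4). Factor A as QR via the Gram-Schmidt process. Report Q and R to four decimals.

v_1 = (4, -3, -2); ‖v_1‖ = 5.3852, so q_1 = (0.7428, -0.5571, -0.3714).
q_1·v_2 = 0.7428·(-2) + (-0.5571)·3 + (-0.3714)·4 = -4.6424.
u_2 = v_2 + 4.6424·q_1 = (1.4483, 0.4138, 2.2759).
‖u_2‖ = 2.7292, so q_2 = (0.5307, 0.1516, 0.8339).

Q = [[0.7428, 0.5307], [-0.5571, 0.1516], [-0.3714, 0.8339]], R = [[5.3852, -4.6424], [0.0000, 2.7292]]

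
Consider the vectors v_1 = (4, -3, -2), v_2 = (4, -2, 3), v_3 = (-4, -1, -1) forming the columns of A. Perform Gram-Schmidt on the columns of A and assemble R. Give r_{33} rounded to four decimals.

q_1 = v_1/‖v_1‖ = (4, -3, -2)/5.3852 = (0.7428, -0.5571, -0.3714).
r_{12} = q_1·v_2 = 2.9711.
u_2 = v_2 − 2.9711·q_1 = (1.7931, -0.3448, 4.1034).
‖u_2‖ = 4.4914, so q_2 = (0.3992, -0.0768, 0.9136).
r_{13} = q_1·v_3 = -2.0426; r_{23} = q_2·v_3 = -2.4338.
u_3 = v_3 + 2.0426·q_1 + 2.4338·q_2 = (-1.5111, -2.3248, 0.4650).
r_{33} = ‖u_3‖ = 2.8115.

r_{33} = 2.8115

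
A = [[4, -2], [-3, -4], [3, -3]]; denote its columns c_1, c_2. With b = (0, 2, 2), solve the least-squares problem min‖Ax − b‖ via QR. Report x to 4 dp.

c_1 = (4, -3, 3); ‖c_1‖ = 5.8310, so e_1 = (0.6860, -0.5145, 0.5145).
e_1·c_2 = 0.6860·(-2) + (-0.5145)·(-4) + 0.5145·(-3) = -0.8575.
u_2 = c_2 + 0.8575·e_1 = (-1.4118, -4.4412, -2.5588).
‖u_2‖ = 5.3165, so e_2 = (-0.2655, -0.8354, -0.4813).
Qᵀb = (0.0000, -2.6333).
Back-substitute: x_2 = -2.6333/5.3165 = -0.4953.
x_1 = (0.0000 + 0.8575·(-0.4953))/5.8310 = -0.0728.

x = (-0.0728, -0.4953)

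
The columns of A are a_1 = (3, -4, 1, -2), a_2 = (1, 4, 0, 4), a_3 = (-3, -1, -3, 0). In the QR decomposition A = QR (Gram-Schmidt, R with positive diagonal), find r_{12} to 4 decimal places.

r_{12} = -3.8341

q_1 = a_1/‖a_1‖ = (3, -4, 1, -2)/5.4772 = (0.5477, -0.7303, 0.1826, -0.3651).
r_{12} = q_1·a_2 = -3.8341.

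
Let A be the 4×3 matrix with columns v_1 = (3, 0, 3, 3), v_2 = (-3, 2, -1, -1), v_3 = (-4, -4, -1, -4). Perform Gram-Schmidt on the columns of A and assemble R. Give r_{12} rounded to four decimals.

r_{12} = -2.8868

v_1 = (3, 0, 3, 3); ‖v_1‖ = 5.1962, so e_1 = (0.5774, 0.0000, 0.5774, 0.5774).
r_{12} = e_1·v_2 = -2.8868.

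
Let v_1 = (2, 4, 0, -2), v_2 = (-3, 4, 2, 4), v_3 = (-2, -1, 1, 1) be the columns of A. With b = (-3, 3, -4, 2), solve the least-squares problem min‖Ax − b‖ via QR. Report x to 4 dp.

q_1 = v_1/‖v_1‖ = (2, 4, 0, -2)/4.8990 = (0.4082, 0.8165, 0.0000, -0.4082).
r_{12} = q_1·v_2 = 0.4082.
u_2 = v_2 − 0.4082·q_1 = (-3.1667, 3.6667, 2.0000, 4.1667).
‖u_2‖ = 6.6958, so q_2 = (-0.4729, 0.5476, 0.2987, 0.6223).
r_{13} = q_1·v_3 = -2.0412; r_{23} = q_2·v_3 = 1.3192.
u_3 = v_3 + 2.0412·q_1 − 1.3192·q_2 = (-0.5428, -0.0558, 0.6059, -0.6543).
‖u_3‖ = 1.0454, so q_3 = (-0.5192, -0.0533, 0.5796, -0.6258).
Qᵀb = (0.4082, 3.1114, -2.1727).
Back-substitute: x_3 = -2.1727/1.0454 = -2.0782.
x_2 = (3.1114 − 1.3192·(-2.0782))/6.6958 = 0.8741.
x_1 = (0.4082 − 0.4082·0.8741 + 2.0412·(-2.0782))/4.8990 = -0.8554.

x = (-0.8554, 0.8741, -2.0782)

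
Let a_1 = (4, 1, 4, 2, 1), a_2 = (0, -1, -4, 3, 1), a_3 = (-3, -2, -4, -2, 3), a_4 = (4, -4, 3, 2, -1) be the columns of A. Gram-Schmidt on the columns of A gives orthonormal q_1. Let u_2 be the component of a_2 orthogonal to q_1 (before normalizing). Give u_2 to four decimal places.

u_2 = (1.0526, -0.7368, -2.9474, 3.5263, 1.2632)

a_1 = (4, 1, 4, 2, 1); ‖a_1‖ = 6.1644, so q_1 = (0.6489, 0.1622, 0.6489, 0.3244, 0.1622).
q_1·a_2 = 0.6489·0 + 0.1622·(-1) + 0.6489·(-4) + 0.3244·3 + 0.1622·1 = -1.6222.
u_2 = a_2 + 1.6222·q_1 = (1.0526, -0.7368, -2.9474, 3.5263, 1.2632).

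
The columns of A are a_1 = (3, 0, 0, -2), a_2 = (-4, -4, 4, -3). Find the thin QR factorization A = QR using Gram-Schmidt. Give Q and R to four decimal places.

q_1 = a_1/‖a_1‖ = (3, 0, 0, -2)/3.6056 = (0.8321, 0.0000, 0.0000, -0.5547).
r_{12} = q_1·a_2 = -1.6641.
u_2 = a_2 + 1.6641·q_1 = (-2.6154, -4.0000, 4.0000, -3.9231).
‖u_2‖ = 7.3642, so q_2 = (-0.3552, -0.5432, 0.5432, -0.5327).

Q = [[0.8321, -0.3552], [0.0000, -0.5432], [0.0000, 0.5432], [-0.5547, -0.5327]], R = [[3.6056, -1.6641], [0.0000, 7.3642]]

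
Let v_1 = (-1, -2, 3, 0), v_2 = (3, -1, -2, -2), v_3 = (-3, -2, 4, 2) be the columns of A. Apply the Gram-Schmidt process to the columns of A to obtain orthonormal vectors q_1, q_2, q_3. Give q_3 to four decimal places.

q_3 = (-0.0050, -0.5990, -0.4010, 0.6931)

q_1 = v_1/‖v_1‖ = (-1, -2, 3, 0)/3.7417 = (-0.2673, -0.5345, 0.8018, 0.0000).
r_{12} = q_1·v_2 = -1.8708.
u_2 = v_2 + 1.8708·q_1 = (2.5000, -2.0000, -0.5000, -2.0000).
‖u_2‖ = 3.8079, so q_2 = (0.6565, -0.5252, -0.1313, -0.5252).
r_{13} = q_1·v_3 = 5.0780; r_{23} = q_2·v_3 = -2.4948.
u_3 = v_3 − 5.0780·q_1 + 2.4948·q_2 = (-0.0049, -0.5961, -0.3990, 0.6897).
‖u_3‖ = 0.9951, so q_3 = (-0.0050, -0.5990, -0.4010, 0.6931).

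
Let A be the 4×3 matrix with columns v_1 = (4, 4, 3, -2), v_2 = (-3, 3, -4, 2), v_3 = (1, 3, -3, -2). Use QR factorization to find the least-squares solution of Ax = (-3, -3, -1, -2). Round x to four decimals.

v_1 = (4, 4, 3, -2); ‖v_1‖ = 6.7082, so q_1 = (0.5963, 0.5963, 0.4472, -0.2981).
q_1·v_2 = 0.5963·(-3) + 0.5963·3 + 0.4472·(-4) + (-0.2981)·2 = -2.3851.
u_2 = v_2 + 2.3851·q_1 = (-1.5778, 4.4222, -2.9333, 1.2889).
‖u_2‖ = 5.6843, so q_2 = (-0.2776, 0.7780, -0.5160, 0.2267).
q_1·v_3 = 0.5963·1 + 0.5963·3 + 0.4472·(-3) + (-0.2981)·(-2) = 1.6398; q_2·v_3 = (-0.2776)·1 + 0.7780·3 + (-0.5160)·(-3) + 0.2267·(-2) = 3.1510.
u_3 = v_3 − 1.6398·q_1 − 3.1510·q_2 = (0.8968, -0.4292, -2.1073, -2.2256).
‖u_3‖ = 3.2222, so q_3 = (0.2783, -0.1332, -0.6540, -0.6907).
Qᵀb = (-3.4286, -1.4387, 1.6000).
Back-substitute: x_3 = 1.6000/3.2222 = 0.4966.
x_2 = (-1.4387 − 3.1510·0.4966)/5.6843 = -0.5284.
x_1 = (-3.4286 + 2.3851·(-0.5284) − 1.6398·0.4966)/6.7082 = -0.8203.

x = (-0.8203, -0.5284, 0.4966)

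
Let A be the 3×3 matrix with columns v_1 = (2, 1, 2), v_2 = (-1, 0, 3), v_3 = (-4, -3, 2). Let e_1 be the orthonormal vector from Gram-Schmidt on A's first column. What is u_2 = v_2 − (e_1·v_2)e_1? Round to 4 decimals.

u_2 = (-1.8889, -0.4444, 2.1111)

v_1 = (2, 1, 2); ‖v_1‖ = 3.0000, so e_1 = (0.6667, 0.3333, 0.6667).
e_1·v_2 = 0.6667·(-1) + 0.3333·0 + 0.6667·3 = 1.3333.
u_2 = v_2 − 1.3333·e_1 = (-1.8889, -0.4444, 2.1111).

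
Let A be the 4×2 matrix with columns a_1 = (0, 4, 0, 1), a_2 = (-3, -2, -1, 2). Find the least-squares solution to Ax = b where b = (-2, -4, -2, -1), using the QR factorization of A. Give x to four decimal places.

a_1 = (0, 4, 0, 1); ‖a_1‖ = 4.1231, so e_1 = (0.0000, 0.9701, 0.0000, 0.2425).
e_1·a_2 = 0.0000·(-3) + 0.9701·(-2) + 0.0000·(-1) + 0.2425·2 = -1.4552.
u_2 = a_2 + 1.4552·e_1 = (-3.0000, -0.5882, -1.0000, 2.3529).
‖u_2‖ = 3.9853, so e_2 = (-0.7528, -0.1476, -0.2509, 0.5904).
Qᵀb = (-4.1231, 2.0074).
Back-substitute: x_2 = 2.0074/3.9853 = 0.5037.
x_1 = (-4.1231 + 1.4552·0.5037)/4.1231 = -0.8222.

x = (-0.8222, 0.5037)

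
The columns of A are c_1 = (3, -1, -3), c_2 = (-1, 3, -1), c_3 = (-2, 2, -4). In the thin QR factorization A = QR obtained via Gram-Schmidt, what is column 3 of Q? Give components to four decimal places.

e_1 = c_1/‖c_1‖ = (3, -1, -3)/4.3589 = (0.6882, -0.2294, -0.6882).
r_{12} = e_1·c_2 = -0.6882.
u_2 = c_2 + 0.6882·e_1 = (-0.5263, 2.8421, -1.4737).
‖u_2‖ = 3.2444, so e_2 = (-0.1622, 0.8760, -0.4542).
r_{13} = e_1·c_3 = 0.9177; r_{23} = e_2·c_3 = 3.8933.
u_3 = c_3 − 0.9177·e_1 − 3.8933·e_2 = (-2.0000, -1.2000, -1.6000).
‖u_3‖ = 2.8284, so e_3 = (-0.7071, -0.4243, -0.5657).

e_3 = (-0.7071, -0.4243, -0.5657)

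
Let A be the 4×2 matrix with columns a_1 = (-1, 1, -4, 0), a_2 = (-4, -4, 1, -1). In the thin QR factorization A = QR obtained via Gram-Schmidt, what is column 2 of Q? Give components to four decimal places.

e_1 = a_1/‖a_1‖ = (-1, 1, -4, 0)/4.2426 = (-0.2357, 0.2357, -0.9428, 0.0000).
r_{12} = e_1·a_2 = -0.9428.
u_2 = a_2 + 0.9428·e_1 = (-4.2222, -3.7778, 0.1111, -1.0000).
‖u_2‖ = 5.7542, so e_2 = (-0.7338, -0.6565, 0.0193, -0.1738).

e_2 = (-0.7338, -0.6565, 0.0193, -0.1738)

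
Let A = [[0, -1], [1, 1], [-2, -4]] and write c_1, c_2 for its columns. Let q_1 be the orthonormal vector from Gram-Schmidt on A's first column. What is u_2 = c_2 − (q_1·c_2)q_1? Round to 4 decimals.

u_2 = (-1.0000, -0.8000, -0.4000)

c_1 = (0, 1, -2); ‖c_1‖ = 2.2361, so q_1 = (0.0000, 0.4472, -0.8944).
q_1·c_2 = 0.0000·(-1) + 0.4472·1 + (-0.8944)·(-4) = 4.0249.
u_2 = c_2 − 4.0249·q_1 = (-1.0000, -0.8000, -0.4000).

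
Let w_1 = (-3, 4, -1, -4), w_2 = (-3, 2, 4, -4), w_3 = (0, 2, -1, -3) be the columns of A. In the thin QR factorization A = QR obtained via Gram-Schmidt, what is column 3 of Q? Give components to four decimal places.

e_1 = w_1/‖w_1‖ = (-3, 4, -1, -4)/6.4807 = (-0.4629, 0.6172, -0.1543, -0.6172).
r_{12} = e_1·w_2 = 4.4748.
u_2 = w_2 − 4.4748·e_1 = (-0.9286, -0.7619, 4.6905, -1.2381).
‖u_2‖ = 4.9976, so e_2 = (-0.1858, -0.1525, 0.9385, -0.2477).
r_{13} = e_1·w_3 = 3.2404; r_{23} = e_2·w_3 = -0.5002.
u_3 = w_3 − 3.2404·e_1 + 0.5002·e_2 = (1.4071, -0.0763, -0.0305, -1.1239).
‖u_3‖ = 1.8027, so e_3 = (0.7805, -0.0423, -0.0169, -0.6235).

e_3 = (0.7805, -0.0423, -0.0169, -0.6235)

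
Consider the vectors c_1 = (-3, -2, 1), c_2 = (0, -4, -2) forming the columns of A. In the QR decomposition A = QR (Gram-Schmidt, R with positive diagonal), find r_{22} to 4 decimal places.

r_{22} = 4.1748

c_1 = (-3, -2, 1); ‖c_1‖ = 3.7417, so q_1 = (-0.8018, -0.5345, 0.2673).
q_1·c_2 = (-0.8018)·0 + (-0.5345)·(-4) + 0.2673·(-2) = 1.6036.
u_2 = c_2 − 1.6036·q_1 = (1.2857, -3.1429, -2.4286).
r_{22} = ‖u_2‖ = 4.1748.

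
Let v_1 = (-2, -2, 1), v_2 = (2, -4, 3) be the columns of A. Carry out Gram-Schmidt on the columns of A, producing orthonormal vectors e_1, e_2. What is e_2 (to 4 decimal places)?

e_2 = (0.7326, -0.5037, 0.4579)

e_1 = v_1/‖v_1‖ = (-2, -2, 1)/3.0000 = (-0.6667, -0.6667, 0.3333).
r_{12} = e_1·v_2 = 2.3333.
u_2 = v_2 − 2.3333·e_1 = (3.5556, -2.4444, 2.2222).
‖u_2‖ = 4.8534, so e_2 = (0.7326, -0.5037, 0.4579).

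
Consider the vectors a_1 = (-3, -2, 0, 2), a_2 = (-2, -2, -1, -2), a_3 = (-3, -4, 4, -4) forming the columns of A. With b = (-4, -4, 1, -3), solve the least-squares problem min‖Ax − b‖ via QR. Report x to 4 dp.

e_1 = a_1/‖a_1‖ = (-3, -2, 0, 2)/4.1231 = (-0.7276, -0.4851, 0.0000, 0.4851).
r_{12} = e_1·a_2 = 1.4552.
u_2 = a_2 − 1.4552·e_1 = (-0.9412, -1.2941, -1.0000, -2.7059).
‖u_2‖ = 3.2988, so e_2 = (-0.2853, -0.3923, -0.3031, -0.8203).
r_{13} = e_1·a_3 = 2.1828; r_{23} = e_2·a_3 = 4.4936.
u_3 = a_3 − 2.1828·e_1 − 4.4936·e_2 = (-0.1297, -1.1784, 5.3622, -1.3730).
‖u_3‖ = 5.6607, so e_3 = (-0.0229, -0.2082, 0.9473, -0.2425).
Qᵀb = (3.3955, 4.8680, 2.5993).
Back-substitute: x_3 = 2.5993/5.6607 = 0.4592.
x_2 = (4.8680 − 4.4936·0.4592)/3.2988 = 0.8502.
x_1 = (3.3955 − 1.4552·0.8502 − 2.1828·0.4592)/4.1231 = 0.2804.

x = (0.2804, 0.8502, 0.4592)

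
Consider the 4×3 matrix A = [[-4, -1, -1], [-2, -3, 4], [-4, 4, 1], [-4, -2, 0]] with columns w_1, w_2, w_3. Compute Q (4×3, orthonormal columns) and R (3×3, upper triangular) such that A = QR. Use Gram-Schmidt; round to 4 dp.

w_1 = (-4, -2, -4, -4); ‖w_1‖ = 7.2111, so q_1 = (-0.5547, -0.2774, -0.5547, -0.5547).
q_1·w_2 = (-0.5547)·(-1) + (-0.2774)·(-3) + (-0.5547)·4 + (-0.5547)·(-2) = 0.2774.
u_2 = w_2 − 0.2774·q_1 = (-0.8462, -2.9231, 4.1538, -1.8462).
‖u_2‖ = 5.4702, so q_2 = (-0.1547, -0.5344, 0.7594, -0.3375).
q_1·w_3 = (-0.5547)·(-1) + (-0.2774)·4 + (-0.5547)·1 + (-0.5547)·0 = -1.1094; q_2·w_3 = (-0.1547)·(-1) + (-0.5344)·4 + 0.7594·1 + (-0.3375)·0 = -1.2234.
u_3 = w_3 + 1.1094·q_1 + 1.2234·q_2 = (-1.8046, 3.0386, 1.3136, -1.0283).
‖u_3‖ = 3.9080, so q_3 = (-0.4618, 0.7775, 0.3361, -0.2631).

Q = [[-0.5547, -0.1547, -0.4618], [-0.2774, -0.5344, 0.7775], [-0.5547, 0.7594, 0.3361], [-0.5547, -0.3375, -0.2631]], R = [[7.2111, 0.2774, -1.1094], [0.0000, 5.4702, -1.2234], [0.0000, 0.0000, 3.9080]]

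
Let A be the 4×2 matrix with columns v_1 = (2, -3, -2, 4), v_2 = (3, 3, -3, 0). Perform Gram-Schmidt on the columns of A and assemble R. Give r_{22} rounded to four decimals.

v_1 = (2, -3, -2, 4); ‖v_1‖ = 5.7446, so q_1 = (0.3482, -0.5222, -0.3482, 0.6963).
q_1·v_2 = 0.3482·3 + (-0.5222)·3 + (-0.3482)·(-3) + 0.6963·0 = 0.5222.
u_2 = v_2 − 0.5222·q_1 = (2.8182, 3.2727, -2.8182, -0.3636).
r_{22} = ‖u_2‖ = 5.1698.

r_{22} = 5.1698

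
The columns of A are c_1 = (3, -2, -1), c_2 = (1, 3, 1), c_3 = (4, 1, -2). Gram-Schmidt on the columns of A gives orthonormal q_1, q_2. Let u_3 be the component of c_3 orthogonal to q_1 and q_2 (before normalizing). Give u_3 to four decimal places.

u_3 = (-0.1594, 0.6377, -1.7536)

c_1 = (3, -2, -1); ‖c_1‖ = 3.7417, so q_1 = (0.8018, -0.5345, -0.2673).
q_1·c_2 = 0.8018·1 + (-0.5345)·3 + (-0.2673)·1 = -1.0690.
u_2 = c_2 + 1.0690·q_1 = (1.8571, 2.4286, 0.7143).
‖u_2‖ = 3.1396, so q_2 = (0.5915, 0.7735, 0.2275).
q_1·c_3 = 0.8018·4 + (-0.5345)·1 + (-0.2673)·(-2) = 3.2071; q_2·c_3 = 0.5915·4 + 0.7735·1 + 0.2275·(-2) = 2.6846.
u_3 = c_3 − 3.2071·q_1 − 2.6846·q_2 = (-0.1594, 0.6377, -1.7536).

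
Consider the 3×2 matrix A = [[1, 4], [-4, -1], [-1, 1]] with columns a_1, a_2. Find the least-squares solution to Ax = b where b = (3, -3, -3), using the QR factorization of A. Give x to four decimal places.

a_1 = (1, -4, -1); ‖a_1‖ = 4.2426, so e_1 = (0.2357, -0.9428, -0.2357).
e_1·a_2 = 0.2357·4 + (-0.9428)·(-1) + (-0.2357)·1 = 1.6499.
u_2 = a_2 − 1.6499·e_1 = (3.6111, 0.5556, 1.3889).
‖u_2‖ = 3.9087, so e_2 = (0.9239, 0.1421, 0.3553).
Qᵀb = (4.2426, 1.2792).
Back-substitute: x_2 = 1.2792/3.9087 = 0.3273.
x_1 = (4.2426 − 1.6499·0.3273)/4.2426 = 0.8727.

x = (0.8727, 0.3273)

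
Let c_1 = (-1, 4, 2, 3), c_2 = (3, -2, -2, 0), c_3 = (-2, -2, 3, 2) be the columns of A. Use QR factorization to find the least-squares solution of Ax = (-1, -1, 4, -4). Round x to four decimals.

x = (-0.8809, -1.2293, 0.1643)

c_1 = (-1, 4, 2, 3); ‖c_1‖ = 5.4772, so q_1 = (-0.1826, 0.7303, 0.3651, 0.5477).
q_1·c_2 = (-0.1826)·3 + 0.7303·(-2) + 0.3651·(-2) + 0.5477·0 = -2.7386.
u_2 = c_2 + 2.7386·q_1 = (2.5000, 0.0000, -1.0000, 1.5000).
‖u_2‖ = 3.0822, so q_2 = (0.8111, 0.0000, -0.3244, 0.4867).
q_1·c_3 = (-0.1826)·(-2) + 0.7303·(-2) + 0.3651·3 + 0.5477·2 = 1.0954; q_2·c_3 = 0.8111·(-2) + (0.0000)·(-2) + (-0.3244)·3 + 0.4867·2 = -1.6222.
u_3 = c_3 − 1.0954·q_1 + 1.6222·q_2 = (-0.4842, -2.8000, 2.0737, 2.1895).
‖u_3‖ = 4.1435, so q_3 = (-0.1169, -0.6758, 0.5005, 0.5284).
Qᵀb = (-1.2780, -4.0555, 0.6808).
Back-substitute: x_3 = 0.6808/4.1435 = 0.1643.
x_2 = (-4.0555 + 1.6222·0.1643)/3.0822 = -1.2293.
x_1 = (-1.2780 + 2.7386·(-1.2293) − 1.0954·0.1643)/5.4772 = -0.8809.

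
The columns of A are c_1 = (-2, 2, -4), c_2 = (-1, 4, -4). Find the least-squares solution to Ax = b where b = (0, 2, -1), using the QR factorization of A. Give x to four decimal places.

c_1 = (-2, 2, -4); ‖c_1‖ = 4.8990, so e_1 = (-0.4082, 0.4082, -0.8165).
e_1·c_2 = (-0.4082)·(-1) + 0.4082·4 + (-0.8165)·(-4) = 5.3072.
u_2 = c_2 − 5.3072·e_1 = (1.1667, 1.8333, 0.3333).
‖u_2‖ = 2.1985, so e_2 = (0.5307, 0.8339, 0.1516).
Qᵀb = (1.6330, 1.5162).
Back-substitute: x_2 = 1.5162/2.1985 = 0.6897.
x_1 = (1.6330 − 5.3072·0.6897)/4.8990 = -0.4138.

x = (-0.4138, 0.6897)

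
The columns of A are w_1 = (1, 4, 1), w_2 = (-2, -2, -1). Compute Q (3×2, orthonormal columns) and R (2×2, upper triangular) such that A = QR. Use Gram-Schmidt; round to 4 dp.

w_1 = (1, 4, 1); ‖w_1‖ = 4.2426, so e_1 = (0.2357, 0.9428, 0.2357).
e_1·w_2 = 0.2357·(-2) + 0.9428·(-2) + 0.2357·(-1) = -2.5927.
u_2 = w_2 + 2.5927·e_1 = (-1.3889, 0.4444, -0.3889).
‖u_2‖ = 1.5092, so e_2 = (-0.9203, 0.2945, -0.2577).

Q = [[0.2357, -0.9203], [0.9428, 0.2945], [0.2357, -0.2577]], R = [[4.2426, -2.5927], [0.0000, 1.5092]]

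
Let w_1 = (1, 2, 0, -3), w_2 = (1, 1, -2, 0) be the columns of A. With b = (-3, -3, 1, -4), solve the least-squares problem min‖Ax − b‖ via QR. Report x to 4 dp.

w_1 = (1, 2, 0, -3); ‖w_1‖ = 3.7417, so e_1 = (0.2673, 0.5345, 0.0000, -0.8018).
e_1·w_2 = 0.2673·1 + 0.5345·1 + 0.0000·(-2) + (-0.8018)·0 = 0.8018.
u_2 = w_2 − 0.8018·e_1 = (0.7857, 0.5714, -2.0000, 0.6429).
‖u_2‖ = 2.3146, so e_2 = (0.3395, 0.2469, -0.8641, 0.2777).
Qᵀb = (0.8018, -3.7341).
Back-substitute: x_2 = -3.7341/2.3146 = -1.6133.
x_1 = (0.8018 − 0.8018·(-1.6133))/3.7417 = 0.5600.

x = (0.5600, -1.6133)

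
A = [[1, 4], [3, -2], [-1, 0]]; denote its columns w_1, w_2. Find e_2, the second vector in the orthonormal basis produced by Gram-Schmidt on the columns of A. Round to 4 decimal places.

e_2 = (0.9437, -0.3282, -0.0410)

w_1 = (1, 3, -1); ‖w_1‖ = 3.3166, so e_1 = (0.3015, 0.9045, -0.3015).
e_1·w_2 = 0.3015·4 + 0.9045·(-2) + (-0.3015)·0 = -0.6030.
u_2 = w_2 + 0.6030·e_1 = (4.1818, -1.4545, -0.1818).
‖u_2‖ = 4.4313, so e_2 = (0.9437, -0.3282, -0.0410).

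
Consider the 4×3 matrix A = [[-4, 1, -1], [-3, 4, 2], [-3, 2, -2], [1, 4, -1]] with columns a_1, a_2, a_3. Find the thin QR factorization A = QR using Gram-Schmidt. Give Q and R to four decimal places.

q_1 = a_1/‖a_1‖ = (-4, -3, -3, 1)/5.9161 = (-0.6761, -0.5071, -0.5071, 0.1690).
r_{12} = q_1·a_2 = -3.0426.
u_2 = a_2 + 3.0426·q_1 = (-1.0571, 2.4571, 0.4571, 4.5143).
‖u_2‖ = 5.2671, so q_2 = (-0.2007, 0.4665, 0.0868, 0.8571).
r_{13} = q_1·a_3 = 0.5071; r_{23} = q_2·a_3 = 0.1031.
u_3 = a_3 − 0.5071·q_1 − 0.1031·q_2 = (-0.6365, 2.2091, -1.7518, -1.1740).
‖u_3‖ = 3.1197, so q_3 = (-0.2040, 0.7081, -0.5615, -0.3763).

Q = [[-0.6761, -0.2007, -0.2040], [-0.5071, 0.4665, 0.7081], [-0.5071, 0.0868, -0.5615], [0.1690, 0.8571, -0.3763]], R = [[5.9161, -3.0426, 0.5071], [0.0000, 5.2671, 0.1031], [0.0000, 0.0000, 3.1197]]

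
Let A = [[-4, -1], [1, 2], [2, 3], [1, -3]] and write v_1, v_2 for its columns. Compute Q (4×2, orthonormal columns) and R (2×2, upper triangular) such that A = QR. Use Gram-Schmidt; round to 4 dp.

Q = [[-0.8528, 0.1448], [0.2132, 0.3620], [0.4264, 0.4964], [0.2132, -0.7756]], R = [[4.6904, 1.9188], [0.0000, 4.3952]]

v_1 = (-4, 1, 2, 1); ‖v_1‖ = 4.6904, so e_1 = (-0.8528, 0.2132, 0.4264, 0.2132).
e_1·v_2 = (-0.8528)·(-1) + 0.2132·2 + 0.4264·3 + 0.2132·(-3) = 1.9188.
u_2 = v_2 − 1.9188·e_1 = (0.6364, 1.5909, 2.1818, -3.4091).
‖u_2‖ = 4.3952, so e_2 = (0.1448, 0.3620, 0.4964, -0.7756).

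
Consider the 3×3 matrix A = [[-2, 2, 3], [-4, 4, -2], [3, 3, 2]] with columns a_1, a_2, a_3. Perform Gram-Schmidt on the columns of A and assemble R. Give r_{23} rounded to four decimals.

r_{23} = 1.4118

a_1 = (-2, -4, 3); ‖a_1‖ = 5.3852, so q_1 = (-0.3714, -0.7428, 0.5571).
q_1·a_2 = (-0.3714)·2 + (-0.7428)·4 + 0.5571·3 = -2.0426.
u_2 = a_2 + 2.0426·q_1 = (1.2414, 2.4828, 4.1379).
‖u_2‖ = 4.9827, so q_2 = (0.2491, 0.4983, 0.8305).
r_{23} = q_2·a_3 = 1.4118.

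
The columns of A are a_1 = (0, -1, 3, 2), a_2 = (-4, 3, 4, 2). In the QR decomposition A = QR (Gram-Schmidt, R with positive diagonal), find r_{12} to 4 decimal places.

r_{12} = 3.4744

a_1 = (0, -1, 3, 2); ‖a_1‖ = 3.7417, so e_1 = (0.0000, -0.2673, 0.8018, 0.5345).
r_{12} = e_1·a_2 = 3.4744.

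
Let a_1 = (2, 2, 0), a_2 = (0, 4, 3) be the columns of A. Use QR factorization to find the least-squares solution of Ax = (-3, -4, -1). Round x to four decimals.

x = (-1.4559, -0.2941)

e_1 = a_1/‖a_1‖ = (2, 2, 0)/2.8284 = (0.7071, 0.7071, 0.0000).
r_{12} = e_1·a_2 = 2.8284.
u_2 = a_2 − 2.8284·e_1 = (-2.0000, 2.0000, 3.0000).
‖u_2‖ = 4.1231, so e_2 = (-0.4851, 0.4851, 0.7276).
Qᵀb = (-4.9497, -1.2127).
Back-substitute: x_2 = -1.2127/4.1231 = -0.2941.
x_1 = (-4.9497 − 2.8284·(-0.2941))/2.8284 = -1.4559.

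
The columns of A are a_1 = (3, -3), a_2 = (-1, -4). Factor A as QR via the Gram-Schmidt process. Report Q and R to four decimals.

Q = [[0.7071, -0.7071], [-0.7071, -0.7071]], R = [[4.2426, 2.1213], [0.0000, 3.5355]]

a_1 = (3, -3); ‖a_1‖ = 4.2426, so q_1 = (0.7071, -0.7071).
q_1·a_2 = 0.7071·(-1) + (-0.7071)·(-4) = 2.1213.
u_2 = a_2 − 2.1213·q_1 = (-2.5000, -2.5000).
‖u_2‖ = 3.5355, so q_2 = (-0.7071, -0.7071).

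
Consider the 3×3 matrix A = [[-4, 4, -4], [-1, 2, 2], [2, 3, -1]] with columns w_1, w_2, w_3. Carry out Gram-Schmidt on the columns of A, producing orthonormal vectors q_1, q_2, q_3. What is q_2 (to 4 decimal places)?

q_2 = (0.3643, 0.3036, 0.8804)

w_1 = (-4, -1, 2); ‖w_1‖ = 4.5826, so q_1 = (-0.8729, -0.2182, 0.4364).
q_1·w_2 = (-0.8729)·4 + (-0.2182)·2 + 0.4364·3 = -2.6186.
u_2 = w_2 + 2.6186·q_1 = (1.7143, 1.4286, 4.1429).
‖u_2‖ = 4.7056, so q_2 = (0.3643, 0.3036, 0.8804).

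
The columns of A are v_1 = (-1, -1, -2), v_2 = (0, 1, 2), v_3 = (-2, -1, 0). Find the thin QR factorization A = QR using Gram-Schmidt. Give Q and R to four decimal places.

Q = [[-0.4082, -0.9129, 0.0000], [-0.4082, 0.1826, -0.8944], [-0.8165, 0.3651, 0.4472]], R = [[2.4495, -2.0412, 1.2247], [0.0000, 0.9129, 1.6432], [0.0000, 0.0000, 0.8944]]

e_1 = v_1/‖v_1‖ = (-1, -1, -2)/2.4495 = (-0.4082, -0.4082, -0.8165).
r_{12} = e_1·v_2 = -2.0412.
u_2 = v_2 + 2.0412·e_1 = (-0.8333, 0.1667, 0.3333).
‖u_2‖ = 0.9129, so e_2 = (-0.9129, 0.1826, 0.3651).
r_{13} = e_1·v_3 = 1.2247; r_{23} = e_2·v_3 = 1.6432.
u_3 = v_3 − 1.2247·e_1 − 1.6432·e_2 = (0.0000, -0.8000, 0.4000).
‖u_3‖ = 0.8944, so e_3 = (0.0000, -0.8944, 0.4472).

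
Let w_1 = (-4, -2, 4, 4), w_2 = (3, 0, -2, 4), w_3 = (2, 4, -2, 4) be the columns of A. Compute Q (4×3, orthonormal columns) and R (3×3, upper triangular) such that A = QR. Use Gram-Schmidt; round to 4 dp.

Q = [[-0.5547, 0.5026, -0.2469], [-0.2774, -0.0287, 0.9479], [0.5547, -0.3159, 0.0279], [0.5547, 0.8042, 0.1991]], R = [[7.2111, -0.5547, -1.1094], [0.0000, 5.3565, 4.7390], [0.0000, 0.0000, 4.0387]]

w_1 = (-4, -2, 4, 4); ‖w_1‖ = 7.2111, so e_1 = (-0.5547, -0.2774, 0.5547, 0.5547).
e_1·w_2 = (-0.5547)·3 + (-0.2774)·0 + 0.5547·(-2) + 0.5547·4 = -0.5547.
u_2 = w_2 + 0.5547·e_1 = (2.6923, -0.1538, -1.6923, 4.3077).
‖u_2‖ = 5.3565, so e_2 = (0.5026, -0.0287, -0.3159, 0.8042).
e_1·w_3 = (-0.5547)·2 + (-0.2774)·4 + 0.5547·(-2) + 0.5547·4 = -1.1094; e_2·w_3 = 0.5026·2 + (-0.0287)·4 + (-0.3159)·(-2) + 0.8042·4 = 4.7390.
u_3 = w_3 + 1.1094·e_1 − 4.7390·e_2 = (-0.9973, 3.8284, 0.1126, 0.8043).
‖u_3‖ = 4.0387, so e_3 = (-0.2469, 0.9479, 0.0279, 0.1991).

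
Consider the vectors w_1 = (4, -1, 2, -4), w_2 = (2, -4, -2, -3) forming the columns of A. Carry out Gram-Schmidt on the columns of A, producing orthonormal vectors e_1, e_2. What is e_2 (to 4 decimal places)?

e_2 = (-0.0344, -0.7344, -0.6541, -0.1779)

e_1 = w_1/‖w_1‖ = (4, -1, 2, -4)/6.0828 = (0.6576, -0.1644, 0.3288, -0.6576).
r_{12} = e_1·w_2 = 3.2880.
u_2 = w_2 − 3.2880·e_1 = (-0.1622, -3.4595, -3.0811, -0.8378).
‖u_2‖ = 4.7105, so e_2 = (-0.0344, -0.7344, -0.6541, -0.1779).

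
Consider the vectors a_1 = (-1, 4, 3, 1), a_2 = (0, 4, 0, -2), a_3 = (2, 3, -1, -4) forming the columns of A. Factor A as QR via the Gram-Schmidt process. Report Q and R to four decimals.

a_1 = (-1, 4, 3, 1); ‖a_1‖ = 5.1962, so e_1 = (-0.1925, 0.7698, 0.5774, 0.1925).
e_1·a_2 = (-0.1925)·0 + 0.7698·4 + 0.5774·0 + 0.1925·(-2) = 2.6943.
u_2 = a_2 − 2.6943·e_1 = (0.5185, 1.9259, -1.5556, -2.5185).
‖u_2‖ = 3.5694, so e_2 = (0.1453, 0.5396, -0.4358, -0.7056).
e_1·a_3 = (-0.1925)·2 + 0.7698·3 + 0.5774·(-1) + 0.1925·(-4) = 0.5774; e_2·a_3 = 0.1453·2 + 0.5396·3 + (-0.4358)·(-1) + (-0.7056)·(-4) = 5.1674.
u_3 = a_3 − 0.5774·e_1 − 5.1674·e_2 = (1.3605, -0.2326, 0.9186, -0.4651).
‖u_3‖ = 1.7220, so e_3 = (0.7901, -0.1351, 0.5335, -0.2701).

Q = [[-0.1925, 0.1453, 0.7901], [0.7698, 0.5396, -0.1351], [0.5774, -0.4358, 0.5335], [0.1925, -0.7056, -0.2701]], R = [[5.1962, 2.6943, 0.5774], [0.0000, 3.5694, 5.1674], [0.0000, 0.0000, 1.7220]]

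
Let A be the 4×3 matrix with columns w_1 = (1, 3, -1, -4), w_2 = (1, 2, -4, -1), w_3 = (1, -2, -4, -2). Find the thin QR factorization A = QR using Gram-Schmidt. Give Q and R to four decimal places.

Q = [[0.1925, 0.1202, 0.1009], [0.5774, 0.0902, -0.8104], [-0.1925, -0.9317, -0.2500], [-0.7698, 0.3306, -0.5201]], R = [[5.1962, 2.8868, 1.3472], [0.0000, 3.6968, 3.0056], [0.0000, 0.0000, 3.7619]]

w_1 = (1, 3, -1, -4); ‖w_1‖ = 5.1962, so q_1 = (0.1925, 0.5774, -0.1925, -0.7698).
q_1·w_2 = 0.1925·1 + 0.5774·2 + (-0.1925)·(-4) + (-0.7698)·(-1) = 2.8868.
u_2 = w_2 − 2.8868·q_1 = (0.4444, 0.3333, -3.4444, 1.2222).
‖u_2‖ = 3.6968, so q_2 = (0.1202, 0.0902, -0.9317, 0.3306).
q_1·w_3 = 0.1925·1 + 0.5774·(-2) + (-0.1925)·(-4) + (-0.7698)·(-2) = 1.3472; q_2·w_3 = 0.1202·1 + 0.0902·(-2) + (-0.9317)·(-4) + 0.3306·(-2) = 3.0056.
u_3 = w_3 − 1.3472·q_1 − 3.0056·q_2 = (0.3794, -3.0488, -0.9404, -1.9566).
‖u_3‖ = 3.7619, so q_3 = (0.1009, -0.8104, -0.2500, -0.5201).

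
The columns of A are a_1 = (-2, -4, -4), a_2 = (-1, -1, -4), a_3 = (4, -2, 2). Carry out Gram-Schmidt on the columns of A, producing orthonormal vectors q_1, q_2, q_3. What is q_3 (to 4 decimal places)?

q_3 = (0.9370, -0.3123, -0.1562)

a_1 = (-2, -4, -4); ‖a_1‖ = 6.0000, so q_1 = (-0.3333, -0.6667, -0.6667).
q_1·a_2 = (-0.3333)·(-1) + (-0.6667)·(-1) + (-0.6667)·(-4) = 3.6667.
u_2 = a_2 − 3.6667·q_1 = (0.2222, 1.4444, -1.5556).
‖u_2‖ = 2.1344, so q_2 = (0.1041, 0.6768, -0.7288).
q_1·a_3 = (-0.3333)·4 + (-0.6667)·(-2) + (-0.6667)·2 = -1.3333; q_2·a_3 = 0.1041·4 + 0.6768·(-2) + (-0.7288)·2 = -2.3947.
u_3 = a_3 + 1.3333·q_1 + 2.3947·q_2 = (3.8049, -1.2683, -0.6341).
‖u_3‖ = 4.0605, so q_3 = (0.9370, -0.3123, -0.1562).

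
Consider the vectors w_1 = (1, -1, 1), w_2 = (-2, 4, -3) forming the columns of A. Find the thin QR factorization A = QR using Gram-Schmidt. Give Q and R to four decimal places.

Q = [[0.5774, 0.7071], [-0.5774, 0.7071], [0.5774, 0.0000]], R = [[1.7321, -5.1962], [0.0000, 1.4142]]

e_1 = w_1/‖w_1‖ = (1, -1, 1)/1.7321 = (0.5774, -0.5774, 0.5774).
r_{12} = e_1·w_2 = -5.1962.
u_2 = w_2 + 5.1962·e_1 = (1.0000, 1.0000, 0.0000).
‖u_2‖ = 1.4142, so e_2 = (0.7071, 0.7071, 0.0000).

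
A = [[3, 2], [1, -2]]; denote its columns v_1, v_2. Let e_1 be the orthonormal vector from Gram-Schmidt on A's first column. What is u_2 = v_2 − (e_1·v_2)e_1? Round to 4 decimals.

v_1 = (3, 1); ‖v_1‖ = 3.1623, so e_1 = (0.9487, 0.3162).
e_1·v_2 = 0.9487·2 + 0.3162·(-2) = 1.2649.
u_2 = v_2 − 1.2649·e_1 = (0.8000, -2.4000).

u_2 = (0.8000, -2.4000)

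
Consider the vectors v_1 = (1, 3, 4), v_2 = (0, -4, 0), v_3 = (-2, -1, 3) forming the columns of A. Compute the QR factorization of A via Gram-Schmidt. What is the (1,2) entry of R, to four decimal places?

v_1 = (1, 3, 4); ‖v_1‖ = 5.0990, so q_1 = (0.1961, 0.5883, 0.7845).
r_{12} = q_1·v_2 = -2.3534.

r_{12} = -2.3534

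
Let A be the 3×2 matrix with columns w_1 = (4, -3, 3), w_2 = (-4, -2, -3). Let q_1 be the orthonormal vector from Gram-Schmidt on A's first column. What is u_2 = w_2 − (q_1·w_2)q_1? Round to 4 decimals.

u_2 = (-1.7647, -3.6765, -1.3235)

w_1 = (4, -3, 3); ‖w_1‖ = 5.8310, so q_1 = (0.6860, -0.5145, 0.5145).
q_1·w_2 = 0.6860·(-4) + (-0.5145)·(-2) + 0.5145·(-3) = -3.2585.
u_2 = w_2 + 3.2585·q_1 = (-1.7647, -3.6765, -1.3235).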